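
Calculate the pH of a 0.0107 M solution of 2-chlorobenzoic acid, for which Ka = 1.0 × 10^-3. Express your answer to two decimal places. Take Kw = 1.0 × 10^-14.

ClC6H4COOH ⇌ ClC6H4COO- + H+
From the ICE table, Ka = [H+]²/(0.0107 − [H+]) = 1.0 × 10^-3.
Here C₀/Ka ≈ 10.7, so the small-[H+] approximation fails. Use the quadratic:
[H+] = (−Ka + √(Ka² + 4·Ka·C₀))/2 = 2.81 × 10^-3 M
pH = −log[H+] = −log(2.81 × 10^-3) = 2.55

pH = 2.55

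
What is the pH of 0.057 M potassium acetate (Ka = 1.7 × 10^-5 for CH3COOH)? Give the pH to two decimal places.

pH = 8.76

CH3COO- is the conjugate base of the weak acid CH3COOH.
Kb = Kw/Ka = 1.0×10^-14 / 1.7 × 10^-5 = 5.88 × 10^-10
Kb = x²/(0.057 − x) = 5.88 × 10^-10
Since Kb ≪ C₀, x ≈ √(Kb·C₀) = 5.79 × 10^-6 M.
pOH = 5.24, so pH = 14.00 − pOH = 8.76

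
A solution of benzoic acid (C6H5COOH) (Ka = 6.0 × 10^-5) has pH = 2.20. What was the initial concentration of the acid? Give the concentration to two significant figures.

C₀ = 6.7 × 10^-1 M

[H+] = 10^(-2.20) = 6.31 × 10^-3 M = x
Ka = x²/(C₀ − x) ⇒ C₀ = x + x²/Ka
C₀ = 6.31 × 10^-3 + (6.31 × 10^-3)²/(6.0 × 10^-5) = 6.70 × 10^-1 M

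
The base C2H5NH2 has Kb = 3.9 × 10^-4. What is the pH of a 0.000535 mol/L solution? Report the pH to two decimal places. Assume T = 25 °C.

pH = 10.48

C2H5NH2 + H2O ⇌ C2H5NH3+ + OH-
From the ICE table, Kb = [OH-]²/(0.000535 − [OH-]) = 3.9 × 10^-4.
[OH-] is not negligible relative to C₀; solve [OH-]² + 0.00039·[OH-] − 2.09e-07 = 0.
[OH-] = (−Kb + √(Kb² + 4·Kb·C₀))/2 = 3.02 × 10^-4 M
pOH = 3.52, so pH = 14.00 − pOH = 10.48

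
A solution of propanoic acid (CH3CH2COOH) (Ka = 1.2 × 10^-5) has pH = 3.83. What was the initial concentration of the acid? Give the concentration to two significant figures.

C₀ = 2.0 × 10^-3 M

[H+] = 10^(-3.83) = 1.48 × 10^-4 M = x
Ka = x²/(C₀ − x) ⇒ C₀ = x + x²/Ka
C₀ = 1.48 × 10^-4 + (1.48 × 10^-4)²/(1.2 × 10^-5) = 1.97 × 10^-3 M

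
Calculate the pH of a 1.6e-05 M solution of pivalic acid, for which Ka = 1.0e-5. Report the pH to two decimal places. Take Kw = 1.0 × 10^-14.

(CH3)3CCOOH ⇌ (CH3)3CCOO- + H+
From the ICE table, Ka = [H+]²/(1.6e-05 − [H+]) = 1.0 × 10^-5.
[H+] is not negligible relative to C₀; solve [H+]² + 1e-05·[H+] − 1.6e-10 = 0.
[H+] = (−Ka + √(Ka² + 4·Ka·C₀))/2 = 8.60 × 10^-6 M
pH = −log(8.60 × 10^-6) = 5.07

pH = 5.07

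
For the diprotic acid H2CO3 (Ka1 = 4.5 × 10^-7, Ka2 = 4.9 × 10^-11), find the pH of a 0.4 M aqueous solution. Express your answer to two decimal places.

pH = 3.37

Since Ka1 ≫ Ka2, the first ionization dominates [H+].
Ka1 = x²/(0.4 − x) = 4.5 × 10^-7
x ≈ √(4.5 × 10^-7 × 0.4) = 4.24 × 10^-4 M
pH = −log(4.24 × 10^-4) = 3.37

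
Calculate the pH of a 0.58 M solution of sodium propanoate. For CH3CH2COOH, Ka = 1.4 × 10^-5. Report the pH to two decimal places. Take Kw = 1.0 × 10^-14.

pH = 9.31

CH3CH2COO- is the conjugate base of the weak acid CH3CH2COOH.
Kb = Kw/Ka = 1.0×10^-14 / 1.4 × 10^-5 = 7.14 × 10^-10
From the ICE table, Kb = x²/(0.58 − x) = 7.14 × 10^-10.
Since Kb ≪ C₀, x ≈ √(Kb·C₀) = 2.03 × 10^-5 M.
pOH = 4.69, so pH = 14.00 − pOH = 9.31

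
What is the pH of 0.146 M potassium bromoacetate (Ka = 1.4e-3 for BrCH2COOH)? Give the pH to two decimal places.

BrCH2COO- is the conjugate base of the weak acid BrCH2COOH.
Kb = Kw/Ka = 1.0×10^-14 / 1.4 × 10^-3 = 7.14 × 10^-12
From the ICE table, Kb = [OH-]²/(0.146 − [OH-]) = 7.14 × 10^-12.
Neglecting [OH-] in the denominator: [OH-] = √(7.14 × 10^-12 × 0.146) = 1.02 × 10^-6 M
([OH-]/C₀ = 0.0007% < 5%, so the approximation holds.)
pOH = −log(1.02 × 10^-6) = 5.99; pH = 14.00 − 5.99 = 8.01

pH = 8.01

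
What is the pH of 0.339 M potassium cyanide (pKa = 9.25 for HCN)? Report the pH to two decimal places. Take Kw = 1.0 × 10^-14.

CN- is the conjugate base of the weak acid HCN.
Ka = 10^(−9.25) = 5.62 × 10^-10
Kb = Kw/Ka = 1.0×10^-14 / 5.62 × 10^-10 = 1.78 × 10^-5
Kb = x²/(0.339 − x) = 1.78 × 10^-5
Neglecting x in the denominator: x = √(1.78 × 10^-5 × 0.339) = 2.46 × 10^-3 M
pOH = 2.61, so pH = 14.00 − pOH = 11.39

pH = 11.39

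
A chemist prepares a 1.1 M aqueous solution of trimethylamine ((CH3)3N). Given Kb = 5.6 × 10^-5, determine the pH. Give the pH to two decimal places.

(CH3)3N + H2O ⇌ (CH3)3NH+ + OH-
Kb = [OH-]²/(1.1 − [OH-]) = 5.6 × 10^-5
Neglecting [OH-] in the denominator: [OH-] = √(5.6 × 10^-5 × 1.1) = 7.85 × 10^-3 M
Check: 0.71% ionized — well under 5%, approximation valid.
pOH = −log(7.85 × 10^-3) = 2.11; pH = 14.00 − 2.11 = 11.89

pH = 11.89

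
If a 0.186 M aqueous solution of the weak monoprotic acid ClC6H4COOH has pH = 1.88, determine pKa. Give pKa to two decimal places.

[H+] = 10^(-1.88) = 1.32 × 10^-2 M
At equilibrium [HA] = 0.186 − 1.32 × 10^-2 = 1.73 × 10^-1 M
Ka = [H+][A-]/[HA] = (1.32 × 10^-2)² / 1.73 × 10^-1 = 1.01 × 10^-3
pKa = -log(1.01 × 10^-3) = 3.00

pKa = 3.00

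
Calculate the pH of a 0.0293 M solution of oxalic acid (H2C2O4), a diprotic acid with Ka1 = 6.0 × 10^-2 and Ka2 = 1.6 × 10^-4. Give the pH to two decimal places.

pH = 1.67

Ka1 ≫ Ka2, so treat the first dissociation as the only significant source of H+.
Ka1 = x²/(0.0293 − x) = 6.0 × 10^-2
Solving the quadratic: x = (−Ka1 + √(Ka1² + 4·Ka1·C₀))/2 = 2.16 × 10^-2 M
pH = −log(2.16 × 10^-2) = 1.67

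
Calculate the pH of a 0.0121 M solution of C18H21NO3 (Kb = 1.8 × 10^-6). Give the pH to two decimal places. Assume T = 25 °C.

C18H21NO3 + H2O ⇌ C18H22NO3+ + OH-
Kb = x²/(0.0121 − x) = 1.8 × 10^-6
Neglecting x in the denominator: x = √(1.8 × 10^-6 × 0.0121) = 1.48 × 10^-4 M
Check: 1.2% ionized — well under 5%, approximation valid.
pOH = −log(1.48 × 10^-4) = 3.83; pH = 14.00 − 3.83 = 10.17

pH = 10.17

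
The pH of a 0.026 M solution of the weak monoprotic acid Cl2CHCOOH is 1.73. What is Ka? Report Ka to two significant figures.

Ka = 4.7 × 10^-2

[H+] = 10^(-1.73) = 1.86 × 10^-2 M
At equilibrium [HA] = 0.026 − 1.86 × 10^-2 = 7.40 × 10^-3 M
Ka = [H+][A-]/[HA] = (1.86 × 10^-2)² / 7.40 × 10^-3 = 4.7 × 10^-2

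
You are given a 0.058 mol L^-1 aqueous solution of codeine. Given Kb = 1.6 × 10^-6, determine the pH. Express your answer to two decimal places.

pH = 10.48

C18H21NO3 + H2O ⇌ C18H22NO3+ + OH-
From the ICE table, Kb = x²/(0.058 − x) = 1.6 × 10^-6.
Assume x ≪ 0.058: x ≈ √(1.6 × 10^-6 × 0.058) = 3.05 × 10^-4 M
pOH = 3.52, so pH = 14.00 − pOH = 10.48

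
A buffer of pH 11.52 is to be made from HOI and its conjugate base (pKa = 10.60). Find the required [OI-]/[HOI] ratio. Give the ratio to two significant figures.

pH = pKa + log(r) ⇒ log(r) = 11.52 − 10.60 = +0.92
r = [OI-]/[HOI] = 10^(+0.92) = 8.32

ratio = 8.3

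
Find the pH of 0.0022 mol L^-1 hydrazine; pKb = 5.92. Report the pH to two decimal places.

N2H4 + H2O ⇌ N2H5+ + OH-
Kb = 10^(−5.92) = 1.20 × 10^-6
Kb = [OH-]²/(0.0022 − [OH-]) = 1.20 × 10^-6
Assume [OH-] ≪ 0.0022: [OH-] ≈ √(1.20 × 10^-6 × 0.0022) = 5.14 × 10^-5 M
([OH-]/C₀ = 2.3% < 5%, so the approximation holds.)
pOH = −log(5.14 × 10^-5) = 4.29; pH = 14.00 − 4.29 = 9.71

pH = 9.71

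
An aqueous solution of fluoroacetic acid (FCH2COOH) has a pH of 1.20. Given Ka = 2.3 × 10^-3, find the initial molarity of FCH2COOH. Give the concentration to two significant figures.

[H+] = 10^(-1.20) = 6.31 × 10^-2 M = x
Ka = x²/(C₀ − x) ⇒ C₀ = x + x²/Ka
C₀ = 6.31 × 10^-2 + (6.31 × 10^-2)²/(2.3 × 10^-3) = 1.79 M

C₀ = 1.8 M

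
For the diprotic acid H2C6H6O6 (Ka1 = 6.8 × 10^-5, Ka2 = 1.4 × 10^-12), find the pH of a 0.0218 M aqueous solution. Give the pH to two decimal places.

pH = 2.93

Ka1 ≫ Ka2, so treat the first dissociation as the only significant source of H+.
Ka1 = x²/(0.0218 − x) = 6.8 × 10^-5
Solving the quadratic: x = (−Ka1 + √(Ka1² + 4·Ka1·C₀))/2 = 1.18 × 10^-3 M
pH = −log(1.18 × 10^-3) = 2.93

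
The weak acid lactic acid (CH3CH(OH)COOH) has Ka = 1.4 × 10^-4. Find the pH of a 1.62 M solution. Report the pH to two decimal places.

CH3CH(OH)COOH ⇌ CH3CH(OH)COO- + H+
From the ICE table, Ka = [H+]²/(1.62 − [H+]) = 1.4 × 10^-4.
Since Ka ≪ C₀, [H+] ≈ √(Ka·C₀) = 1.51 × 10^-2 M.
pH = −log(1.51 × 10^-2) = 1.82

pH = 1.82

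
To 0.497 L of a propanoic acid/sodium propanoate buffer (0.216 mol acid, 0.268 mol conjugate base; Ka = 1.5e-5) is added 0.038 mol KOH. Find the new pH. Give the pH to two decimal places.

After neutralization: n(CH3CH2COOH) = 0.178 mol, n(CH3CH2COO-) = 0.306 mol.
pKa = −log(1.5 × 10^-5) = 4.824
pH = pKa + log(n_CH3CH2COO-/n_CH3CH2COOH) = 4.824 + log(0.306/0.178) = 4.824 + (+0.235)

pH = 5.06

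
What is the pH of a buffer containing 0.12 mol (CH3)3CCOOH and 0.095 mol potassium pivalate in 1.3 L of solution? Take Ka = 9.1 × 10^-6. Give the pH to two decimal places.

pKa = −log(9.1 × 10^-6) = 5.041
Henderson–Hasselbalch: pH = pKa + log([(CH3)3CCOO-]/[(CH3)3CCOOH]) = 5.041 + log(0.095/0.12)
pH = 5.041 + (-0.101) = 4.94

pH = 4.94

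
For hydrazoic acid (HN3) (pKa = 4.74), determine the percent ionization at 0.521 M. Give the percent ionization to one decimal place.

0.6%

HN3 ⇌ N3- + H+; let x = [H+] at equilibrium.
Ka = 10^(−4.74) = 1.82 × 10^-5
x ≈ √(Ka·C₀) = √(1.82 × 10^-5 × 0.521) = 3.08 × 10^-3 M
% ionization = x/C₀ × 100% = 3.08 × 10^-3/0.521 × 100% = 0.6%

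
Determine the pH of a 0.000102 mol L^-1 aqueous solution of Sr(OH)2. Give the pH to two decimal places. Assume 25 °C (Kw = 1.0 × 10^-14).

Sr(OH)2 is a strong base (each formula unit releases 2 OH-); [OH-] = 0.000204 M.
pOH = -log(0.000204) = 3.69
pH = 14.00 - 3.69 = 10.31

pH = 10.31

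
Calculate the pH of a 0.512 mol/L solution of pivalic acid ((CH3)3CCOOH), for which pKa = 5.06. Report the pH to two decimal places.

pH = 2.68

(CH3)3CCOOH ⇌ (CH3)3CCOO- + H+
Ka = 10^(−5.06) = 8.71 × 10^-6
Ka = x²/(0.512 − x) = 8.71 × 10^-6
Since Ka ≪ C₀, x ≈ √(Ka·C₀) = 2.11 × 10^-3 M.
Check: 0.41% ionized — well under 5%, approximation valid.
pH = −log(2.11 × 10^-3) = 2.68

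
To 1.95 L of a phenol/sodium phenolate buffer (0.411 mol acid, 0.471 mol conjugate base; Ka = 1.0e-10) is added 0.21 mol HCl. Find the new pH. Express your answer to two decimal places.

pH = 9.62

After neutralization: n(C6H5OH) = 0.621 mol, n(C6H5O-) = 0.261 mol.
pKa = −log(1.0 × 10^-10) = 10.000
Henderson–Hasselbalch with mole ratio 0.261/0.621: pH = 10.000 + (-0.376)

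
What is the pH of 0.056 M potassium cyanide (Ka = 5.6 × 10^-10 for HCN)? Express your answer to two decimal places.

CN- is the conjugate base of the weak acid HCN.
Kb = Kw/Ka = 1.0×10^-14 / 5.6 × 10^-10 = 1.79 × 10^-5
Let x = [OH-] at equilibrium. Kb = x²/(0.056 − x).
Neglecting x in the denominator: x = √(1.79 × 10^-5 × 0.056) = 1.00 × 10^-3 M
pOH = −log(1.00 × 10^-3) = 3.00; pH = 14.00 − 3.00 = 11.00

pH = 11.00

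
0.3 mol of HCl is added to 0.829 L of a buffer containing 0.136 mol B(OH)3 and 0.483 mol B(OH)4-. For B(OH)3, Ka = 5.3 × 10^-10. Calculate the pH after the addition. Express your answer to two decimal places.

After neutralization: n(B(OH)3) = 0.436 mol, n(B(OH)4-) = 0.183 mol.
pKa = −log(5.3 × 10^-10) = 9.276
Henderson–Hasselbalch with mole ratio 0.183/0.436: pH = 9.276 + (-0.377)

pH = 8.90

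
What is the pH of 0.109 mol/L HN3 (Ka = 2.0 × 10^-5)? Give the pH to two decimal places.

HN3 ⇌ N3- + H+
From the ICE table, Ka = [H+]²/(0.109 − [H+]) = 2.0 × 10^-5.
Neglecting [H+] in the denominator: [H+] = √(2.0 × 10^-5 × 0.109) = 1.48 × 10^-3 M
Check: 1.4% ionized — well under 5%, approximation valid.
pH = −log(1.48 × 10^-3) = 2.83

pH = 2.83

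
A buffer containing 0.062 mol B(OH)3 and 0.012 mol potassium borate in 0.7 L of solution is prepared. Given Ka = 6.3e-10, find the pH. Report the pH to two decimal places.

pKa = −log(6.3 × 10^-10) = 9.201
pH = pKa + log([A⁻]/[HA]) = 9.201 + log(0.012/0.062)
pH = 9.201 + (-0.713) = 8.49

pH = 8.49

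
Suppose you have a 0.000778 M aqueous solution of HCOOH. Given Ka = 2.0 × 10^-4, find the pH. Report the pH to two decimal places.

HCOOH ⇌ HCOO- + H+
From the ICE table, Ka = x²/(0.000778 − x) = 2.0 × 10^-4.
The 5% rule fails; solving x² + Ka·x − Ka·C₀ = 0 exactly:
x = [−0.0002 + √(0.0002² + 6.22e-07)]/2 = 3.07 × 10^-4 M
pH = −log(3.07 × 10^-4) = 3.51

pH = 3.51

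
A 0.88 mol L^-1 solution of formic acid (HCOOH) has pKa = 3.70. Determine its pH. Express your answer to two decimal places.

HCOOH ⇌ HCOO- + H+
Ka = 10^(−3.70) = 2.00 × 10^-4
From the ICE table, Ka = x²/(0.88 − x) = 2.00 × 10^-4.
Assume x ≪ 0.88: x ≈ √(2.00 × 10^-4 × 0.88) = 1.33 × 10^-2 M
(x/C₀ = 1.5% < 5%, so the approximation holds.)
pH = −log[H+] = −log(1.33 × 10^-2) = 1.88

pH = 1.88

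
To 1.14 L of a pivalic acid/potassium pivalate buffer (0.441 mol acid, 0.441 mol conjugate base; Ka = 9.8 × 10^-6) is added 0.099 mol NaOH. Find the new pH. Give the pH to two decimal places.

pH = 5.21

OH- converts (CH3)3CCOOH to (CH3)3CCOO-: (CH3)3CCOOH → 0.342 mol, (CH3)3CCOO- → 0.54 mol.
pKa = −log(9.8 × 10^-6) = 5.009
pH = pKa + log([A⁻]/[HA]) = 5.009 + log(0.54/0.342) = 5.009 +0.198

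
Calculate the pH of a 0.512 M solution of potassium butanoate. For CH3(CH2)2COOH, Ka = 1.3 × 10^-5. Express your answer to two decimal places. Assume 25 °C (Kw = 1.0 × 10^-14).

CH3(CH2)2COO- is the conjugate base of the weak acid CH3(CH2)2COOH.
Kb = Kw/Ka = 1.0×10^-14 / 1.3 × 10^-5 = 7.69 × 10^-10
Kb = [OH-]²/(0.512 − [OH-]) = 7.69 × 10^-10
Assume [OH-] ≪ 0.512: [OH-] ≈ √(7.69 × 10^-10 × 0.512) = 1.98 × 10^-5 M
Check: 0.0039% ionized — well under 5%, approximation valid.
pOH = −log(1.98 × 10^-5) = 4.70; pH = 14.00 − 4.70 = 9.30

pH = 9.30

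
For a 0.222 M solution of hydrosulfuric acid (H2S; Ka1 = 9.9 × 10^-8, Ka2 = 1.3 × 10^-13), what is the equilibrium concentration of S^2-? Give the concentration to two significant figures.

First ionization gives [H+] ≈ [HS-] = 1.48 × 10^-4 M.
Second step: Ka2 = [H+][S^2-]/[HS-] ≈ [S^2-] (since [H+] ≈ [HS-]).
So [S^2-] ≈ Ka2.

1.3 × 10^-13 M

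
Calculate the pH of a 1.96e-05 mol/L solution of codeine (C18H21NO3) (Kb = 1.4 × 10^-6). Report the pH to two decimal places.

pH = 8.66

C18H21NO3 + H2O ⇌ C18H22NO3+ + OH-
Kb = [OH-]²/(1.96e-05 − [OH-]) = 1.4 × 10^-6
Here C₀/Kb ≈ 14, so the small-[OH-] approximation fails. Use the quadratic:
[OH-] = [−1.4e-06 + √(1.4e-06² + 1.1e-10)]/2 = 4.58 × 10^-6 M
pOH = −log(4.58 × 10^-6) = 5.34; pH = 14.00 − 5.34 = 8.66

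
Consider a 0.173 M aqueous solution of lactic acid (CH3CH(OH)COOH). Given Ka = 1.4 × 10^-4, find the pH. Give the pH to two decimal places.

CH3CH(OH)COOH ⇌ CH3CH(OH)COO- + H+
Ka = [H+]²/(0.173 − [H+]) = 1.4 × 10^-4
Neglecting [H+] in the denominator: [H+] = √(1.4 × 10^-4 × 0.173) = 4.92 × 10^-3 M
([H+]/C₀ = 2.8% < 5%, so the approximation holds.)
pH = −log[H+] = −log(4.92 × 10^-3) = 2.31

pH = 2.31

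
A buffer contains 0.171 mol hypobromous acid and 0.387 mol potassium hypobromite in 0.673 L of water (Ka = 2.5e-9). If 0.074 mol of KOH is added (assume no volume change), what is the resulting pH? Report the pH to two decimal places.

pH = 9.28

After neutralization: n(HOBr) = 0.097 mol, n(OBr-) = 0.461 mol.
pKa = −log(2.5 × 10^-9) = 8.602
pH = pKa + log(n_OBr-/n_HOBr) = 8.602 + log(0.461/0.097) = 8.602 + (+0.677)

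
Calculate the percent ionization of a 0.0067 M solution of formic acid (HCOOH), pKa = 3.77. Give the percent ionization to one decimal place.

HCOOH ⇌ HCOO- + H+; let x = [H+] at equilibrium.
Ka = 10^(−3.77) = 1.70 × 10^-4
Ka = x²/(C₀ − x); solving the quadratic gives x = 9.86 × 10^-4 M.
% ionization = x/C₀ × 100% = 9.86 × 10^-4/0.0067 × 100% = 14.7%

14.7%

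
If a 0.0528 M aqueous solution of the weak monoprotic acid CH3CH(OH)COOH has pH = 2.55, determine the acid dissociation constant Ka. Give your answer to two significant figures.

Ka = 1.6 × 10^-4

[H+] = 10^(-2.55) = 2.82 × 10^-3 M
At equilibrium [HA] = 0.0528 − 2.82 × 10^-3 = 5.00 × 10^-2 M
Ka = [H+][A-]/[HA] = (2.82 × 10^-3)² / 5.00 × 10^-2 = 1.6 × 10^-4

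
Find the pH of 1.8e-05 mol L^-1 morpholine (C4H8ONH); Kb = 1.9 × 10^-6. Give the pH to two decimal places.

C4H8ONH + H2O ⇌ C4H8ONH2+ + OH-
Kb = x²/(1.8e-05 − x) = 1.9 × 10^-6
x is not negligible relative to C₀; solve x² + 1.9e-06·x − 3.42e-11 = 0.
x = (−Kb + √(Kb² + 4·Kb·C₀))/2 = 4.97 × 10^-6 M
pOH = −log(4.97 × 10^-6) = 5.30; pH = 14.00 − 5.30 = 8.70

pH = 8.70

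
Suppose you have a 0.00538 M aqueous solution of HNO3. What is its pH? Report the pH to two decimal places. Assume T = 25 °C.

HNO3 is a strong acid and dissociates completely, so [H+] = 0.00538 M.
pH = -log(0.00538) = 2.27

pH = 2.27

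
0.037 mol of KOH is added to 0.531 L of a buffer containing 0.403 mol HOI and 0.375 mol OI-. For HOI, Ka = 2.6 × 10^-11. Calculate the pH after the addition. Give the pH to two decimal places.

pH = 10.64

OH- converts HOI to OI-: HOI → 0.366 mol, OI- → 0.412 mol.
pKa = −log(2.6 × 10^-11) = 10.585
pH = pKa + log([A⁻]/[HA]) = 10.585 + log(0.412/0.366) = 10.585 +0.051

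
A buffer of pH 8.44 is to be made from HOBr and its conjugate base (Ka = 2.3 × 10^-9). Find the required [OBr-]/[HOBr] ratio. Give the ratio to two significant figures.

pKa = -log(2.3 × 10^-9) = 8.638
pH = pKa + log(r) ⇒ log(r) = 8.44 − 8.638 = -0.198
r = [OBr-]/[HOBr] = 10^(-0.198) = 0.634

ratio = 0.63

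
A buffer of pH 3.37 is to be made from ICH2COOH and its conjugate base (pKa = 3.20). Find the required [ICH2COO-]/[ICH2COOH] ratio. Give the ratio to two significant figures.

ratio = 1.5

pH = pKa + log(r) ⇒ log(r) = 3.37 − 3.20 = +0.17
r = [ICH2COO-]/[ICH2COOH] = 10^(+0.17) = 1.48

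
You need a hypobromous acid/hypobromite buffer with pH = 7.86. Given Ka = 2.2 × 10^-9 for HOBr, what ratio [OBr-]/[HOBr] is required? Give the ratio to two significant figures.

ratio = 0.16

pKa = -log(2.2 × 10^-9) = 8.658
pH = pKa + log(r) ⇒ log(r) = 7.86 − 8.658 = -0.798
r = [OBr-]/[HOBr] = 10^(-0.798) = 0.159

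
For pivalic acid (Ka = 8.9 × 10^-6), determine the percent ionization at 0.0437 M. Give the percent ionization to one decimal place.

(CH3)3CCOOH ⇌ (CH3)3CCOO- + H+; let x = [H+] at equilibrium.
x ≈ √(Ka·C₀) = √(8.9 × 10^-6 × 0.0437) = 6.24 × 10^-4 M
% ionization = x/C₀ × 100% = 6.24 × 10^-4/0.0437 × 100% = 1.4%

1.4%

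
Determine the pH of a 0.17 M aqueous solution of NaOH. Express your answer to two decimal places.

NaOH is a strong base; [OH-] = 0.17 M.
pOH = -log(0.17) = 0.77
pH = 14.00 - 0.77 = 13.23

pH = 13.23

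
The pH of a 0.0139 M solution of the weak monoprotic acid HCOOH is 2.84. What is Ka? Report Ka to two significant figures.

[H+] = 10^(-2.84) = 1.45 × 10^-3 M
At equilibrium [HA] = 0.0139 − 1.45 × 10^-3 = 1.24 × 10^-2 M
Ka = [H+][A-]/[HA] = (1.45 × 10^-3)² / 1.24 × 10^-2 = 1.7 × 10^-4

Ka = 1.7 × 10^-4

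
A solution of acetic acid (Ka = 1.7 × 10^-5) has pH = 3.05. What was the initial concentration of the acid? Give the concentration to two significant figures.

[H+] = 10^(-3.05) = 8.91 × 10^-4 M = x
Ka = x²/(C₀ − x) ⇒ C₀ = x + x²/Ka
C₀ = 8.91 × 10^-4 + (8.91 × 10^-4)²/(1.7 × 10^-5) = 4.76 × 10^-2 M

C₀ = 4.8 × 10^-2 M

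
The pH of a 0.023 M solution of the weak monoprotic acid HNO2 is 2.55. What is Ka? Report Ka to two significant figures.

Ka = 3.9 × 10^-4

[H+] = 10^(-2.55) = 2.82 × 10^-3 M
At equilibrium [HA] = 0.023 − 2.82 × 10^-3 = 2.02 × 10^-2 M
Ka = [H+][A-]/[HA] = (2.82 × 10^-3)² / 2.02 × 10^-2 = 3.9 × 10^-4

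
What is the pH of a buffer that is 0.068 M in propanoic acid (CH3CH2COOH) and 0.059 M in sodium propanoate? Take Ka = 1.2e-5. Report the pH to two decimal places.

pH = 4.86

pKa = −log(1.2 × 10^-5) = 4.921
pH = pKa + log([A⁻]/[HA]) = 4.921 + log(0.059/0.068)
pH = 4.921 + (-0.062) = 4.86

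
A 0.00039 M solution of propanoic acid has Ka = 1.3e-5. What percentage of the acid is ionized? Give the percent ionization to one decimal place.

16.7%

CH3CH2COOH ⇌ CH3CH2COO- + H+; let x = [H+] at equilibrium.
Solve x² + 1.3e-05x − 5.07e-09 = 0 → x = 6.50 × 10^-5 M
% ionization = x/C₀ × 100% = 6.50 × 10^-5/0.00039 × 100% = 16.7%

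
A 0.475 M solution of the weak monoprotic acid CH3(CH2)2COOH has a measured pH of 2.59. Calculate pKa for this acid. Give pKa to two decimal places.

pKa = 4.85

[H+] = 10^(-2.59) = 2.57 × 10^-3 M
At equilibrium [HA] = 0.475 − 2.57 × 10^-3 = 4.72 × 10^-1 M
Ka = [H+][A-]/[HA] = (2.57 × 10^-3)² / 4.72 × 10^-1 = 1.40 × 10^-5
pKa = -log(1.40 × 10^-5) = 4.85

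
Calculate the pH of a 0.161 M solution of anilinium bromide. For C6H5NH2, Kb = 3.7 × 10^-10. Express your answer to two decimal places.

pH = 2.68

C6H5NH3+ is the conjugate acid of the weak base C6H5NH2.
Ka = Kw/Kb = 1.0×10^-14 / 3.7 × 10^-10 = 2.70 × 10^-5
From the ICE table, Ka = [H+]²/(0.161 − [H+]) = 2.70 × 10^-5.
Neglecting [H+] in the denominator: [H+] = √(2.70 × 10^-5 × 0.161) = 2.08 × 10^-3 M
pH = −log[H+] = −log(2.08 × 10^-3) = 2.68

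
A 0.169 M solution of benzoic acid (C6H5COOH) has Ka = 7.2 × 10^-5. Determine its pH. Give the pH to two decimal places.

pH = 2.46

C6H5COOH ⇌ C6H5COO- + H+
Ka = x²/(0.169 − x) = 7.2 × 10^-5
Since Ka ≪ C₀, x ≈ √(Ka·C₀) = 3.49 × 10^-3 M.
Check: 2.1% ionized — well under 5%, approximation valid.
pH = −log(3.49 × 10^-3) = 2.46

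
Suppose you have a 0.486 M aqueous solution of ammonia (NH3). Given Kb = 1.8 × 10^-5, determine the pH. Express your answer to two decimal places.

pH = 11.47

NH3 + H2O ⇌ NH4+ + OH-
Let x = [OH-] at equilibrium. Kb = x²/(0.486 − x).
Since Kb ≪ C₀, x ≈ √(Kb·C₀) = 2.96 × 10^-3 M.
pOH = 2.53, so pH = 14.00 − pOH = 11.47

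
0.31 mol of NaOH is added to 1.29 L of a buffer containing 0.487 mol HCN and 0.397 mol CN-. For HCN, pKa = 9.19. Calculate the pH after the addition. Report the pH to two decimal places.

After neutralization: n(HCN) = 0.177 mol, n(CN-) = 0.707 mol.
pH = pKa + log(n_CN-/n_HCN) = 9.19 + log(0.707/0.177) = 9.19 + (+0.601)

pH = 9.79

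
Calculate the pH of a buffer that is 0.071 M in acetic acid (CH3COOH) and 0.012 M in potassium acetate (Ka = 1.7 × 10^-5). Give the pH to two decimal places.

pH = 4.00

pKa = −log(1.7 × 10^-5) = 4.770
Henderson–Hasselbalch: pH = pKa + log([CH3COO-]/[CH3COOH]) = 4.770 + log(0.012/0.071)
pH = 4.770 + (-0.772) = 4.00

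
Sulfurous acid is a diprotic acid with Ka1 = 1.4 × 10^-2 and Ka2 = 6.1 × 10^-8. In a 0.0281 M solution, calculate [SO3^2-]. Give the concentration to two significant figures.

6.1 × 10^-8 M

First ionization gives [H+] ≈ [HSO3-] = 1.40 × 10^-2 M.
Second step: Ka2 = [H+][SO3^2-]/[HSO3-] ≈ [SO3^2-] (since [H+] ≈ [HSO3-]).
So [SO3^2-] ≈ Ka2.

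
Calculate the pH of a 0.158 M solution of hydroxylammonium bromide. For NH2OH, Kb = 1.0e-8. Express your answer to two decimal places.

NH3OH+ is the conjugate acid of the weak base NH2OH.
Ka = Kw/Kb = 1.0×10^-14 / 1.0 × 10^-8 = 1.00 × 10^-6
From the ICE table, Ka = x²/(0.158 − x) = 1.00 × 10^-6.
Neglecting x in the denominator: x = √(1.00 × 10^-6 × 0.158) = 3.97 × 10^-4 M
pH = −log(3.97 × 10^-4) = 3.40

pH = 3.40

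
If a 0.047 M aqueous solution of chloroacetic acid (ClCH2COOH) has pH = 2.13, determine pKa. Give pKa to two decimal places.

[H+] = 10^(-2.13) = 7.41 × 10^-3 M
At equilibrium [HA] = 0.047 − 7.41 × 10^-3 = 3.96 × 10^-2 M
Ka = [H+][A-]/[HA] = (7.41 × 10^-3)² / 3.96 × 10^-2 = 1.39 × 10^-3
pKa = -log(1.39 × 10^-3) = 2.86

pKa = 2.86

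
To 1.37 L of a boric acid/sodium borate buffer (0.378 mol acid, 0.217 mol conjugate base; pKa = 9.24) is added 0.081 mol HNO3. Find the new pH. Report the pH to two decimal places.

pH = 8.71

After neutralization: n(B(OH)3) = 0.459 mol, n(B(OH)4-) = 0.136 mol.
Henderson–Hasselbalch with mole ratio 0.136/0.459: pH = 9.24 + (-0.528)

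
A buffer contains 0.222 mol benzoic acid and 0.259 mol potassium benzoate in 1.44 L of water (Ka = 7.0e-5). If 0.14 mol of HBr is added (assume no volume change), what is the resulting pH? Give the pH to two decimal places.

After neutralization: n(C6H5COOH) = 0.362 mol, n(C6H5COO-) = 0.119 mol.
pKa = −log(7.0 × 10^-5) = 4.155
pH = pKa + log(n_C6H5COO-/n_C6H5COOH) = 4.155 + log(0.119/0.362) = 4.155 + (-0.483)

pH = 3.67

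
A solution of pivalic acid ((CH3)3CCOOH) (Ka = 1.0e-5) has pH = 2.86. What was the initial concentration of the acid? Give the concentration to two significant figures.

[H+] = 10^(-2.86) = 1.38 × 10^-3 M = x
Ka = x²/(C₀ − x) ⇒ C₀ = x + x²/Ka
C₀ = 1.38 × 10^-3 + (1.38 × 10^-3)²/(1.0 × 10^-5) = 1.92 × 10^-1 M

C₀ = 1.9 × 10^-1 M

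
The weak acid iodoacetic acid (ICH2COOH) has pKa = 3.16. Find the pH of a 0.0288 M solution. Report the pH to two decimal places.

ICH2COOH ⇌ ICH2COO- + H+
Ka = 10^(−3.16) = 6.92 × 10^-4
Let x = [H+] at equilibrium. Ka = x²/(0.0288 − x).
Here C₀/Ka ≈ 41.6, so the small-x approximation fails. Use the quadratic:
x = [−0.000692 + √(0.000692² + 7.97e-05)]/2 = 4.13 × 10^-3 M
pH = −log[H+] = −log(4.13 × 10^-3) = 2.38

pH = 2.38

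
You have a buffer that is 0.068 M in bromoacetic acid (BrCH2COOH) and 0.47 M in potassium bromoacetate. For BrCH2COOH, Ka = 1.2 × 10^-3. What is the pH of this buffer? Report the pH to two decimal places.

pKa = −log(1.2 × 10^-3) = 2.921
Henderson–Hasselbalch: pH = pKa + log([BrCH2COO-]/[BrCH2COOH]) = 2.921 + log(0.47/0.068)
pH = 2.921 + (+0.840) = 3.76

pH = 3.76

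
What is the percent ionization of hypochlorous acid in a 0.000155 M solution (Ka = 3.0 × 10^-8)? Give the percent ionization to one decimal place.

HOCl ⇌ OCl- + H+; let x = [H+] at equilibrium.
x ≈ √(Ka·C₀) = √(3.0 × 10^-8 × 0.000155) = 2.16 × 10^-6 M
% ionization = x/C₀ × 100% = 2.16 × 10^-6/0.000155 × 100% = 1.4%

1.4%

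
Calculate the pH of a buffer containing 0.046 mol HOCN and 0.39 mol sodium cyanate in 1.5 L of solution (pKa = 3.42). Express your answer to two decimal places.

pH = 4.35

Henderson–Hasselbalch: pH = pKa + log([OCN-]/[HOCN]) = 3.42 + log(0.39/0.046)
pH = 3.42 + (+0.928) = 4.35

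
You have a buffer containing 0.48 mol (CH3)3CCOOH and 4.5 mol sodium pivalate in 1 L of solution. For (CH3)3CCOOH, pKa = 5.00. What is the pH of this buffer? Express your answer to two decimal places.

Using pH = pKa + log([base]/[acid]) with [base]/[acid] = 4.5/0.48:
pH = 5.00 + (+0.972) = 5.97

pH = 5.97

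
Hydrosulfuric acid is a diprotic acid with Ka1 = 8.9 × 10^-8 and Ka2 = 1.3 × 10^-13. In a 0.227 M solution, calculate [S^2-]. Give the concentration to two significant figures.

1.3 × 10^-13 M

First ionization gives [H+] ≈ [HS-] = 1.42 × 10^-4 M.
Second step: Ka2 = [H+][S^2-]/[HS-] ≈ [S^2-] (since [H+] ≈ [HS-]).
So [S^2-] ≈ Ka2.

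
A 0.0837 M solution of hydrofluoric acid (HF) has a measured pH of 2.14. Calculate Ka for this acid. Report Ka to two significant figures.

Ka = 6.9 × 10^-4

[H+] = 10^(-2.14) = 7.24 × 10^-3 M
At equilibrium [HA] = 0.0837 − 7.24 × 10^-3 = 7.65 × 10^-2 M
Ka = [H+][A-]/[HA] = (7.24 × 10^-3)² / 7.65 × 10^-2 = 6.9 × 10^-4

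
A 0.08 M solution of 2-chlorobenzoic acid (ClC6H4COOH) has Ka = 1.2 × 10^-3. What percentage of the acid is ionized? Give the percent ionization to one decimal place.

ClC6H4COOH ⇌ ClC6H4COO- + H+; let x = [H+] at equilibrium.
Ka = x²/(C₀ − x); solving the quadratic gives x = 9.22 × 10^-3 M.
Fraction ionized = 9.22 × 10^-3 / 0.08 = 0.1153 → 11.5%

11.5%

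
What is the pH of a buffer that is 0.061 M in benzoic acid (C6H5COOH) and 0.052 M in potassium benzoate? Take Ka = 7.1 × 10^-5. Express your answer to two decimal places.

pKa = −log(7.1 × 10^-5) = 4.149
Henderson–Hasselbalch: pH = pKa + log([C6H5COO-]/[C6H5COOH]) = 4.149 + log(0.052/0.061)
pH = 4.149 + (-0.069) = 4.08

pH = 4.08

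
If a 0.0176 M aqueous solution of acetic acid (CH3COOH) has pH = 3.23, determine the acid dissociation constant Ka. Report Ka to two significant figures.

Ka = 2.0 × 10^-5

[H+] = 10^(-3.23) = 5.89 × 10^-4 M
At equilibrium [HA] = 0.0176 − 5.89 × 10^-4 = 1.70 × 10^-2 M
Ka = [H+][A-]/[HA] = (5.89 × 10^-4)² / 1.70 × 10^-2 = 2.0 × 10^-5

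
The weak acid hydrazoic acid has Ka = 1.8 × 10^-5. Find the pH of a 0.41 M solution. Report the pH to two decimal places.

pH = 2.57

HN3 ⇌ N3- + H+
Ka = x²/(0.41 − x) = 1.8 × 10^-5
Assume x ≪ 0.41: x ≈ √(1.8 × 10^-5 × 0.41) = 2.72 × 10^-3 M
Check: 0.66% ionized — well under 5%, approximation valid.
pH = −log(2.72 × 10^-3) = 2.57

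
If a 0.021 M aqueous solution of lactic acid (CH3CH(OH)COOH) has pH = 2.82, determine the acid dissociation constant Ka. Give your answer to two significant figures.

Ka = 1.2 × 10^-4

[H+] = 10^(-2.82) = 1.51 × 10^-3 M
At equilibrium [HA] = 0.021 − 1.51 × 10^-3 = 1.95 × 10^-2 M
Ka = [H+][A-]/[HA] = (1.51 × 10^-3)² / 1.95 × 10^-2 = 1.2 × 10^-4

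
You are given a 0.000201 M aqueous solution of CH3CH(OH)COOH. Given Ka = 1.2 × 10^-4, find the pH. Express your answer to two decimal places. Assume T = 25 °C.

CH3CH(OH)COOH ⇌ CH3CH(OH)COO- + H+
From the ICE table, Ka = x²/(0.000201 − x) = 1.2 × 10^-4.
The 5% rule fails; solving x² + Ka·x − Ka·C₀ = 0 exactly:
x = [−0.00012 + √(0.00012² + 9.65e-08)]/2 = 1.06 × 10^-4 M
pH = −log[H+] = −log(1.06 × 10^-4) = 3.97

pH = 3.97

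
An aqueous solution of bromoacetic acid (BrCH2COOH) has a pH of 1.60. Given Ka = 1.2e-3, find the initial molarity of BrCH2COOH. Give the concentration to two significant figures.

C₀ = 5.5 × 10^-1 M

[H+] = 10^(-1.60) = 2.51 × 10^-2 M = x
Ka = x²/(C₀ − x) ⇒ C₀ = x + x²/Ka
C₀ = 2.51 × 10^-2 + (2.51 × 10^-2)²/(1.2 × 10^-3) = 5.50 × 10^-1 M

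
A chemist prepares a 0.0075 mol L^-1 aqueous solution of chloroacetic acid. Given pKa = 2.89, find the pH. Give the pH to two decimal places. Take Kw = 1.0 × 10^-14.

pH = 2.60

ClCH2COOH ⇌ ClCH2COO- + H+
Ka = 10^(−2.89) = 1.29 × 10^-3
Ka = [H+]²/(0.0075 − [H+]) = 1.29 × 10^-3
Here C₀/Ka ≈ 5.81, so the small-[H+] approximation fails. Use the quadratic:
[H+] = [−0.00129 + √(0.00129² + 3.87e-05)]/2 = 2.53 × 10^-3 M
pH = −log(2.53 × 10^-3) = 2.60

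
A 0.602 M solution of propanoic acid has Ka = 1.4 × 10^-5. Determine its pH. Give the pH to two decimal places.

pH = 2.54

CH3CH2COOH ⇌ CH3CH2COO- + H+
Ka = [H+]²/(0.602 − [H+]) = 1.4 × 10^-5
Neglecting [H+] in the denominator: [H+] = √(1.4 × 10^-5 × 0.602) = 2.90 × 10^-3 M
Check: 0.48% ionized — well under 5%, approximation valid.
pH = −log[H+] = −log(2.90 × 10^-3) = 2.54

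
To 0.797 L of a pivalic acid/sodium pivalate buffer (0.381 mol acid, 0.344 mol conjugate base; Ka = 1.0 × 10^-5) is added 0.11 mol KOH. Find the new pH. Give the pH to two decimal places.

After neutralization: n((CH3)3CCOOH) = 0.271 mol, n((CH3)3CCOO-) = 0.454 mol.
pKa = −log(1.0 × 10^-5) = 5.000
pH = pKa + log([A⁻]/[HA]) = 5.000 + log(0.454/0.271) = 5.000 +0.224

pH = 5.22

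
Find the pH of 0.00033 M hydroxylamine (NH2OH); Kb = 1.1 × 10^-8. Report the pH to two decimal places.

NH2OH + H2O ⇌ NH3OH+ + OH-
Kb = [OH-]²/(0.00033 − [OH-]) = 1.1 × 10^-8
Since Kb ≪ C₀, [OH-] ≈ √(Kb·C₀) = 1.91 × 10^-6 M.
pOH = 5.72, so pH = 14.00 − pOH = 8.28

pH = 8.28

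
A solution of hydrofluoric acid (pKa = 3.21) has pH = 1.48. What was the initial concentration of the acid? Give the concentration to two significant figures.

[H+] = 10^(-1.48) = 3.31 × 10^-2 M = x
Ka = 10^(−3.21) = 6.17 × 10^-4
Ka = x²/(C₀ − x) ⇒ C₀ = x + x²/Ka
C₀ = 3.31 × 10^-2 + (3.31 × 10^-2)²/(6.17 × 10^-4) = 1.81 M

C₀ = 1.8 M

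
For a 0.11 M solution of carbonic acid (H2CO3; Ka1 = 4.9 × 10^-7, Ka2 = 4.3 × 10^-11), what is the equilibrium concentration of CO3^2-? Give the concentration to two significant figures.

First ionization gives [H+] ≈ [HCO3-] = 2.32 × 10^-4 M.
Second step: Ka2 = [H+][CO3^2-]/[HCO3-] ≈ [CO3^2-] (since [H+] ≈ [HCO3-]).
So [CO3^2-] ≈ Ka2.

4.3 × 10^-11 M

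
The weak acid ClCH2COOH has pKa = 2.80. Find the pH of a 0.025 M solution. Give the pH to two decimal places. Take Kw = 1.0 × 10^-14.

pH = 2.26

ClCH2COOH ⇌ ClCH2COO- + H+
Ka = 10^(−2.80) = 1.58 × 10^-3
Let x = [H+] at equilibrium. Ka = x²/(0.025 − x).
The 5% rule fails; solving x² + Ka·x − Ka·C₀ = 0 exactly:
x = [−0.00158 + √(0.00158² + 0.000158)]/2 = 5.54 × 10^-3 M
pH = −log[H+] = −log(5.54 × 10^-3) = 2.26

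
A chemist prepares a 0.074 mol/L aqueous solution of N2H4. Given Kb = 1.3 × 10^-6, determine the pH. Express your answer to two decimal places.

N2H4 + H2O ⇌ N2H5+ + OH-
From the ICE table, Kb = [OH-]²/(0.074 − [OH-]) = 1.3 × 10^-6.
Assume [OH-] ≪ 0.074: [OH-] ≈ √(1.3 × 10^-6 × 0.074) = 3.10 × 10^-4 M
Check: 0.42% ionized — well under 5%, approximation valid.
pOH = 3.51, so pH = 14.00 − pOH = 10.49

pH = 10.49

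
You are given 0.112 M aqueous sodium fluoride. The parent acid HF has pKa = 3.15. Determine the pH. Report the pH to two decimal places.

F- is the conjugate base of the weak acid HF.
Ka = 10^(−3.15) = 7.08 × 10^-4
Kb = Kw/Ka = 1.0×10^-14 / 7.08 × 10^-4 = 1.41 × 10^-11
Kb = [OH-]²/(0.112 − [OH-]) = 1.41 × 10^-11
Neglecting [OH-] in the denominator: [OH-] = √(1.41 × 10^-11 × 0.112) = 1.26 × 10^-6 M
pOH = −log(1.26 × 10^-6) = 5.90; pH = 14.00 − 5.90 = 8.10

pH = 8.10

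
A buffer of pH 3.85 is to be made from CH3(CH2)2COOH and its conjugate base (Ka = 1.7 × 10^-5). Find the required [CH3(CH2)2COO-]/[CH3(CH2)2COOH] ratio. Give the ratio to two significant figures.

ratio = 0.12

pKa = -log(1.7 × 10^-5) = 4.770
pH = pKa + log(r) ⇒ log(r) = 3.85 − 4.770 = -0.920
r = [CH3(CH2)2COO-]/[CH3(CH2)2COOH] = 10^(-0.920) = 0.12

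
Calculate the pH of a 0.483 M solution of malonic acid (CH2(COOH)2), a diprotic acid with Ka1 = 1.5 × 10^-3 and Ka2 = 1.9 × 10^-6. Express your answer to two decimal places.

pH = 1.58

Ka1 ≫ Ka2, so treat the first dissociation as the only significant source of H+.
Ka1 = x²/(0.483 − x) = 1.5 × 10^-3
Solving the quadratic: x = (−Ka1 + √(Ka1² + 4·Ka1·C₀))/2 = 2.62 × 10^-2 M
pH = −log(2.62 × 10^-2) = 1.58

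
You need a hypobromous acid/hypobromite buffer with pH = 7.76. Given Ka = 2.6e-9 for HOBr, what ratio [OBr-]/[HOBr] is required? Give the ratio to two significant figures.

pKa = -log(2.6 × 10^-9) = 8.585
pH = pKa + log(r) ⇒ log(r) = 7.76 − 8.585 = -0.825
r = [OBr-]/[HOBr] = 10^(-0.825) = 0.15

ratio = 0.15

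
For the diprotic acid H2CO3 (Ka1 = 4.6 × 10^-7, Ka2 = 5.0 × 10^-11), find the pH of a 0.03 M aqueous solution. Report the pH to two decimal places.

pH = 3.93

Since Ka1 ≫ Ka2, the first ionization dominates [H+].
Ka1 = x²/(0.03 − x) = 4.6 × 10^-7
x ≈ √(4.6 × 10^-7 × 0.03) = 1.17 × 10^-4 M
pH = −log(1.17 × 10^-4) = 3.93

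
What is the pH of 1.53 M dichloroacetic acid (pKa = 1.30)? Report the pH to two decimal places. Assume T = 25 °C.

Cl2CHCOOH ⇌ Cl2CHCOO- + H+
Ka = 10^(−1.30) = 5.01 × 10^-2
From the ICE table, Ka = x²/(1.53 − x) = 5.01 × 10^-2.
x is not negligible relative to C₀; solve x² + 0.0501·x − 0.0767 = 0.
x = (−Ka + √(Ka² + 4·Ka·C₀))/2 = 2.53 × 10^-1 M
pH = −log[H+] = −log(2.53 × 10^-1) = 0.60

pH = 0.60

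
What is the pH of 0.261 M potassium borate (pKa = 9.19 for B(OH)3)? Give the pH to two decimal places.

B(OH)4- is the conjugate base of the weak acid B(OH)3.
Ka = 10^(−9.19) = 6.46 × 10^-10
Kb = Kw/Ka = 1.0×10^-14 / 6.46 × 10^-10 = 1.55 × 10^-5
Let x = [OH-] at equilibrium. Kb = x²/(0.261 − x).
Neglecting x in the denominator: x = √(1.55 × 10^-5 × 0.261) = 2.01 × 10^-3 M
(x/C₀ = 0.77% < 5%, so the approximation holds.)
pOH = −log(2.01 × 10^-3) = 2.70; pH = 14.00 − 2.70 = 11.30

pH = 11.30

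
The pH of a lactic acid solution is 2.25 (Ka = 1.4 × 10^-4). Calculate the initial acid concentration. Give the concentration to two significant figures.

C₀ = 2.3 × 10^-1 M

[H+] = 10^(-2.25) = 5.62 × 10^-3 M = x
Ka = x²/(C₀ − x) ⇒ C₀ = x + x²/Ka
C₀ = 5.62 × 10^-3 + (5.62 × 10^-3)²/(1.4 × 10^-4) = 2.31 × 10^-1 M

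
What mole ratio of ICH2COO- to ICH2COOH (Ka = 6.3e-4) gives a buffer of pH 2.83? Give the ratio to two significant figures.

pKa = -log(6.3 × 10^-4) = 3.201
pH = pKa + log(r) ⇒ log(r) = 2.83 − 3.201 = -0.371
r = [ICH2COO-]/[ICH2COOH] = 10^(-0.371) = 0.426

ratio = 0.43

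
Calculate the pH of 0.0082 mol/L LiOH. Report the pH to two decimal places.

pH = 11.91

LiOH is a strong base; [OH-] = 0.0082 M.
pOH = -log(0.0082) = 2.09
pH = 14.00 - 2.09 = 11.91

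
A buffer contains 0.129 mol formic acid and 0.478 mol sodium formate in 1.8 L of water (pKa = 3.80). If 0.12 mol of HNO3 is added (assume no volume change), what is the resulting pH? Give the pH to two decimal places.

After neutralization: n(HCOOH) = 0.249 mol, n(HCOO-) = 0.358 mol.
pH = pKa + log([A⁻]/[HA]) = 3.80 + log(0.358/0.249) = 3.80 +0.158

pH = 3.96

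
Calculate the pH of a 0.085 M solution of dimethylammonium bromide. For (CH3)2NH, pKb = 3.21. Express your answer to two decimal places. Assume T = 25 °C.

pH = 5.93

(CH3)2NH2+ is the conjugate acid of the weak base (CH3)2NH.
Kb = 10^(−3.21) = 6.17 × 10^-4
Ka = Kw/Kb = 1.0×10^-14 / 6.17 × 10^-4 = 1.62 × 10^-11
From the ICE table, Ka = [H+]²/(0.085 − [H+]) = 1.62 × 10^-11.
Assume [H+] ≪ 0.085: [H+] ≈ √(1.62 × 10^-11 × 0.085) = 1.17 × 10^-6 M
Check: 0.0014% ionized — well under 5%, approximation valid.
pH = −log(1.17 × 10^-6) = 5.93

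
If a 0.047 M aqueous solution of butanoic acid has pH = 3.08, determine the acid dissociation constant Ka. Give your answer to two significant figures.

[H+] = 10^(-3.08) = 8.32 × 10^-4 M
At equilibrium [HA] = 0.047 − 8.32 × 10^-4 = 4.62 × 10^-2 M
Ka = [H+][A-]/[HA] = (8.32 × 10^-4)² / 4.62 × 10^-2 = 1.5 × 10^-5

Ka = 1.5 × 10^-5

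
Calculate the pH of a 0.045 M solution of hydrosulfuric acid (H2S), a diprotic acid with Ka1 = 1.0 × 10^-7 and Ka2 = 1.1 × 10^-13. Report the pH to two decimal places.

pH = 4.17

Ka1 ≫ Ka2, so treat the first dissociation as the only significant source of H+.
Ka1 = x²/(0.045 − x) = 1.0 × 10^-7
x ≈ √(1.0 × 10^-7 × 0.045) = 6.71 × 10^-5 M
pH = −log(6.71 × 10^-5) = 4.17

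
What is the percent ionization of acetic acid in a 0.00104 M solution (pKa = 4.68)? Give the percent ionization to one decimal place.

13.2%

CH3COOH ⇌ CH3COO- + H+; let x = [H+] at equilibrium.
Ka = 10^(−4.68) = 2.09 × 10^-5
Ka = x²/(C₀ − x); solving the quadratic gives x = 1.37 × 10^-4 M.
Fraction ionized = 1.37 × 10^-4 / 0.00104 = 0.1317 → 13.2%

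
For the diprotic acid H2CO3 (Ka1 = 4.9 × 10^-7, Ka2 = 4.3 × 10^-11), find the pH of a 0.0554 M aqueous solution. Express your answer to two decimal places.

pH = 3.78

Ka1 ≫ Ka2, so treat the first dissociation as the only significant source of H+.
Ka1 = x²/(0.0554 − x) = 4.9 × 10^-7
x ≈ √(4.9 × 10^-7 × 0.0554) = 1.65 × 10^-4 M
pH = −log(1.65 × 10^-4) = 3.78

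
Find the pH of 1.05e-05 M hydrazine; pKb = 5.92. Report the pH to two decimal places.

N2H4 + H2O ⇌ N2H5+ + OH-
Kb = 10^(−5.92) = 1.20 × 10^-6
Kb = [OH-]²/(1.05e-05 − [OH-]) = 1.20 × 10^-6
Here C₀/Kb ≈ 8.75, so the small-[OH-] approximation fails. Use the quadratic:
[OH-] = [−1.2e-06 + √(1.2e-06² + 5.04e-11)]/2 = 3.00 × 10^-6 M
pOH = 5.52, so pH = 14.00 − pOH = 8.48

pH = 8.48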